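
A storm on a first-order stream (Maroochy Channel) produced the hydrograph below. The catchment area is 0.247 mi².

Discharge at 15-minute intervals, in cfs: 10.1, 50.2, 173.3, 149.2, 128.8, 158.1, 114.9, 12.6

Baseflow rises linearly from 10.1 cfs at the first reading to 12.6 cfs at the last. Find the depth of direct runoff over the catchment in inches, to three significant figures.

d ≈ 1.11 in

Direct runoff: 0.00, 39.74, 162.49, 138.03, 117.27, 146.21, 102.66, 0.00 cfs; ΣQ_DR = 706.4 cfs.
V = ΣQ_DR · Δt = 706.4 × 900 s = 6.358 × 10^5 ft³.
Over A = 0.247 mi², depth = V / A = 1.11 in.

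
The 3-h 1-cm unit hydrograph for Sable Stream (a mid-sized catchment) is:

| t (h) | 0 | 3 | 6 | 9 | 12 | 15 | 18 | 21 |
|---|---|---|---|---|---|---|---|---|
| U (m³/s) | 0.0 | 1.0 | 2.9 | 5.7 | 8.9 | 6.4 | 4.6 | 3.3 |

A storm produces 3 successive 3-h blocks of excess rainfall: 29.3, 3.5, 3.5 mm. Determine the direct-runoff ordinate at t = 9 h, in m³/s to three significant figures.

By discrete convolution, Q_j = Σ (P_i / 10 mm) · U_{j−i}.
At t = 9 h (j=3): Q = (29.3/10)·5.7 + (3.5/10)·2.9 + (3.5/10)·1.0 = 18.1 m³/s.

Q ≈ 18.1 m³/s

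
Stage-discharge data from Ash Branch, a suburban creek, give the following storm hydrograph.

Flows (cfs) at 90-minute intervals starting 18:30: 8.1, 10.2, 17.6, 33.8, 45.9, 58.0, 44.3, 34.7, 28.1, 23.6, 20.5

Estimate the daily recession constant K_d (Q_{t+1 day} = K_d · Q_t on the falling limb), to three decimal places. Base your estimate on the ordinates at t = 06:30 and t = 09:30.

Between t = 06:30 and t = 09:30 the flow falls from 28.1 to 20.5 cfs over 2×1.5 h = 3 h.
Per-interval ratio K = (20.5/28.1)^(1/2) = 0.8541; K_d = K^(24/1.5) = 0.080.

K_d ≈ 0.080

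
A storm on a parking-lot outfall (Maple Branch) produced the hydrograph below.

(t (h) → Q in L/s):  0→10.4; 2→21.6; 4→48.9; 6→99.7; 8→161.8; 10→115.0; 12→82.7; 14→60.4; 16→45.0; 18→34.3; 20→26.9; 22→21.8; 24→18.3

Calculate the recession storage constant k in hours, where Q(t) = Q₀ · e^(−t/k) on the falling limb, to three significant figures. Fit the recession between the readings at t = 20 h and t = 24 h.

On the falling limb, Q drops from 26.9 to 18.3 L/s between t = 20 h and t = 24 h (Δt = 4 h).
k = −Δt / ln(Q₂/Q₁) = −4 / ln(18.3/26.9) = 10.4 h.

k ≈ 10.4 h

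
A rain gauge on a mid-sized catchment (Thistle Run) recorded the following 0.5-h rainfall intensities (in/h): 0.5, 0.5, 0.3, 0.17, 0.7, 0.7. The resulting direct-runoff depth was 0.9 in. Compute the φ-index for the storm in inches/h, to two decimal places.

φ ≈ 0.18 in/h

Only the 5 blocks with intensity above φ contribute runoff: 0.5, 0.5, 0.3, 0.7, 0.7 in/h.
Σ(I−φ)·Δt = d  ⇒  (0.5+0.5+0.3+0.7+0.7 − 5φ)·0.5 = 0.9
φ = (2.700 − 0.9/0.5) / 5 = 0.18 in/h.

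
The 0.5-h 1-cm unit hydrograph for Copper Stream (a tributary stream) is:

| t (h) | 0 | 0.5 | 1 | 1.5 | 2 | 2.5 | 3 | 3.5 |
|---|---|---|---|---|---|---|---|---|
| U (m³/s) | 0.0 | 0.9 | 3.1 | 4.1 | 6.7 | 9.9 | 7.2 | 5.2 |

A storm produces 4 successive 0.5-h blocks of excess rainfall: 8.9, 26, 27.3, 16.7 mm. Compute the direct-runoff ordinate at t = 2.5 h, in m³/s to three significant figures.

Q ≈ 42.6 m³/s

By discrete convolution, Q_j = Σ (P_i / 10 mm) · U_{j−i}.
At t = 2.5 h (j=5): Q = (8.9/10)·9.9 + (26/10)·6.7 + (27.3/10)·4.1 + (16.7/10)·3.1 = 42.6 m³/s.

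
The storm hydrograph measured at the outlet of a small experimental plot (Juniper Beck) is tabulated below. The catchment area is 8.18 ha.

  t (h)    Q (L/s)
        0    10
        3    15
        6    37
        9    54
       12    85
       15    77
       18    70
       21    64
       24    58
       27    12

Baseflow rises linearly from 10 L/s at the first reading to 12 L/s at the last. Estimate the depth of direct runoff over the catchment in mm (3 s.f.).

d ≈ 49.1 mm

Direct runoff: 0.00, 4.78, 26.56, 43.33, 74.11, 65.89, 58.67, 52.44, 46.22, 0.00 L/s; ΣQ_DR = 372.0 L/s.
V = ΣQ_DR · Δt = 372.0 × 10800 s = 4.018 × 10^6 L.
Over A = 8.18 ha, depth = V / A = 49.1 mm.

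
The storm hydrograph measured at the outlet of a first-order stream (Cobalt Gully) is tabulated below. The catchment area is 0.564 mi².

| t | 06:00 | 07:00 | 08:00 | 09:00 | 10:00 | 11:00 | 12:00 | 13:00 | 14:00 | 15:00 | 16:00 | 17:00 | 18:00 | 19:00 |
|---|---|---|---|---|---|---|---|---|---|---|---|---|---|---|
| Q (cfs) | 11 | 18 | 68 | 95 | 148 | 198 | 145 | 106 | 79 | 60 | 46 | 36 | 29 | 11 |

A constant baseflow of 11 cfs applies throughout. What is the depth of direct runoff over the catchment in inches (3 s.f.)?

Direct runoff: 0.0, 7.0, 57.0, 84.0, 137.0, 187.0, 134.0, 95.0, 68.0, 49.0, 35.0, 25.0, 18.0, 0.0 cfs; ΣQ_DR = 896.0 cfs.
V = ΣQ_DR · Δt = 896.0 × 3600 s = 3.226 × 10^6 ft³.
Over A = 0.564 mi², depth = V / A = 2.46 in.

d ≈ 2.46 in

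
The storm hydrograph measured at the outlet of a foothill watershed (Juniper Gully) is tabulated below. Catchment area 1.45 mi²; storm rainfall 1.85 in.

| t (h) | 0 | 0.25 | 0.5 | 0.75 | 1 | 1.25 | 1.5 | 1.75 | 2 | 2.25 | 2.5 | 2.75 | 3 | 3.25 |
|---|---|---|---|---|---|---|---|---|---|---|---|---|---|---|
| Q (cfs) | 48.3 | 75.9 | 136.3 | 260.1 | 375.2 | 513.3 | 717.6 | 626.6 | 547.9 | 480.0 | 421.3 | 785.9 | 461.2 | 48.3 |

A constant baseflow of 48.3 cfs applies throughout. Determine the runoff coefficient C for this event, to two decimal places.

ΣQ_DR = 4822 cfs; V = ΣQ_DR·Δt = 4.340 × 10^6 ft³.
Runoff depth d = V / A = 1.288 in.
C = d / P = 1.288 / 1.85 = 0.70.

C ≈ 0.70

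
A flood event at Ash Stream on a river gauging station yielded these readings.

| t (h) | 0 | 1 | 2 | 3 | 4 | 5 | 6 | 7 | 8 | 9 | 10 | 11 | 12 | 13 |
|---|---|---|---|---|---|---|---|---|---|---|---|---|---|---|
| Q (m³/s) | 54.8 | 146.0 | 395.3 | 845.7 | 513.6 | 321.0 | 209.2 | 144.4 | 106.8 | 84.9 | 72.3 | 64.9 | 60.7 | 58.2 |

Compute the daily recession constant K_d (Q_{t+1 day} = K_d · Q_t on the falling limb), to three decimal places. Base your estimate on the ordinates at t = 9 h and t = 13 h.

Between t = 9 h and t = 13 h the flow falls from 84.9 to 58.2 m³/s over 4×1 h = 4 h.
Per-interval ratio K = (58.2/84.9)^(1/4) = 0.9099; K_d = K^(24/1) = 0.104.

K_d ≈ 0.104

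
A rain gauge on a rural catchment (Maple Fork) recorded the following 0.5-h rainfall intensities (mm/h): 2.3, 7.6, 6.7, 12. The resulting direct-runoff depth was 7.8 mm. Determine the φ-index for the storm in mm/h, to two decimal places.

Only the 3 blocks with intensity above φ contribute runoff: 7.6, 6.7, 12 mm/h.
Σ(I−φ)·Δt = d  ⇒  (7.6+6.7+12 − 3φ)·0.5 = 7.8
φ = (26.30 − 7.8/0.5) / 3 = 3.57 mm/h.

φ ≈ 3.57 mm/h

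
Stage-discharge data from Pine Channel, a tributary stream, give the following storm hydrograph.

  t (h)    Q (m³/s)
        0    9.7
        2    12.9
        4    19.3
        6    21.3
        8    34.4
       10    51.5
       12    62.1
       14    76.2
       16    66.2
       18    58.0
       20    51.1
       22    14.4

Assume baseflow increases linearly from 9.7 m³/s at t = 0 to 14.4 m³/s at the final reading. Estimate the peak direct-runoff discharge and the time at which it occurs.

Q_p = 63.51 m³/s at t = 14 h

Subtracting baseflow gives direct-runoff ordinates: 0.00, 2.77, 8.75, 10.32, 22.99, 39.66, 49.84, 63.51, 53.08, 44.45, 37.13, 0.00 m³/s.
The maximum is 63.51 m³/s, occurring at the reading for t = 14 h.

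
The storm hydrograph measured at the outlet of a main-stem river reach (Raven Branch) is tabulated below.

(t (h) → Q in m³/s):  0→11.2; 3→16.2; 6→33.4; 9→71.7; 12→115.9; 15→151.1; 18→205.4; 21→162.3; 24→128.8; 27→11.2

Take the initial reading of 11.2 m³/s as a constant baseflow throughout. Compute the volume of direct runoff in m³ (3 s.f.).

Direct-runoff ordinates (Q − Q_b): 0.0, 5.0, 22.2, 60.5, 104.7, 139.9, 194.2, 151.1, 117.6, 0.0 m³/s.
ΣQ_DR = 795.2 m³/s.
With Δt = 3 h = 10800 s, V = ΣQ_DR · Δt = 795.2 × 10800 = 8.59 × 10^6 m³.

V ≈ 8.59 × 10^6 m³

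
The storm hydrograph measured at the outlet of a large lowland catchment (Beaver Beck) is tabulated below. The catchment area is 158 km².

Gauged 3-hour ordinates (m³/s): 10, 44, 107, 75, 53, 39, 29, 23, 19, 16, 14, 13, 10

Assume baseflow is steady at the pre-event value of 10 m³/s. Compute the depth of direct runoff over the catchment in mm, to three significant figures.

d ≈ 22.0 mm

Direct runoff: 0.0, 34.0, 97.0, 65.0, 43.0, 29.0, 19.0, 13.0, 9.0, 6.0, 4.0, 3.0, 0.0 m³/s; ΣQ_DR = 322.0 m³/s.
V = ΣQ_DR · Δt = 322.0 × 10800 s = 3.478 × 10^6 m³.
Over A = 158 km², depth = V / A = 22.0 mm.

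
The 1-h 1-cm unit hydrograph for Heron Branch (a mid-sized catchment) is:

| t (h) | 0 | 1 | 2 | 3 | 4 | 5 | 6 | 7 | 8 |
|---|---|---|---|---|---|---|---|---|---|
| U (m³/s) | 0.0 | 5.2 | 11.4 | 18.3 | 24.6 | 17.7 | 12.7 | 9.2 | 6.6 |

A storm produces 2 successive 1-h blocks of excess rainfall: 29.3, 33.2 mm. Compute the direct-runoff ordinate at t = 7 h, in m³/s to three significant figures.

Q ≈ 69.1 m³/s

By discrete convolution, Q_j = Σ (P_i / 10 mm) · U_{j−i}.
At t = 7 h (j=7): Q = (29.3/10)·9.2 + (33.2/10)·12.7 = 69.1 m³/s.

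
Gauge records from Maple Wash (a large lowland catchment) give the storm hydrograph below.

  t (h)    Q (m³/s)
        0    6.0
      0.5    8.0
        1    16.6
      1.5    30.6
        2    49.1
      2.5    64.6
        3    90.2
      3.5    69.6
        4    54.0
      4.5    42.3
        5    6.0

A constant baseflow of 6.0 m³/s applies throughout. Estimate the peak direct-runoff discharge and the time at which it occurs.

Q_p = 84.2 m³/s at t = 3 h

Subtracting baseflow gives direct-runoff ordinates: 0.0, 2.0, 10.6, 24.6, 43.1, 58.6, 84.2, 63.6, 48.0, 36.3, 0.0 m³/s.
The maximum is 84.2 m³/s, occurring at the reading for t = 3 h.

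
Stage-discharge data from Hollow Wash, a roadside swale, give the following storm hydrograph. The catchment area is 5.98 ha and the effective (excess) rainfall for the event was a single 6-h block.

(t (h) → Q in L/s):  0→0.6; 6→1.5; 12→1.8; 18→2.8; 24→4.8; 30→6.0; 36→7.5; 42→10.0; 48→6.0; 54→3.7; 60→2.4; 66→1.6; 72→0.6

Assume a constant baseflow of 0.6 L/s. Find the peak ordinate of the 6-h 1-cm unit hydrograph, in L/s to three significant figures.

U_p ≈ 6.27 L/s

Direct runoff: 0.0, 0.9, 1.2, 2.2, 4.2, 5.4, 6.9, 9.4, 5.4, 3.1, 1.8, 1.0, 0.0 L/s; ΣQ_DR = 41.50 L/s, peak = 9.4 L/s.
Runoff depth d = ΣQ_DR·Δt / A = 41.50 × 21600 / (5.98 ha) = 14.99 mm.
The 1-cm UH is the DRH scaled by (10 mm)/d, so U_p = 9.4 × 10/14.99 = 6.27 L/s.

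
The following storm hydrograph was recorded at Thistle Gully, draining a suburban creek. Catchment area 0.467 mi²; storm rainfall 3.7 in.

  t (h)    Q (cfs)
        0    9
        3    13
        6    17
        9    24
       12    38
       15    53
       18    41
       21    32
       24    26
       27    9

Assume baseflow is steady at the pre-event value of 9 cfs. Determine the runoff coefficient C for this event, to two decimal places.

ΣQ_DR = 172.0 cfs; V = ΣQ_DR·Δt = 1.858 × 10^6 ft³.
Runoff depth d = V / A = 1.712 in.
C = d / P = 1.712 / 3.7 = 0.46.

C ≈ 0.46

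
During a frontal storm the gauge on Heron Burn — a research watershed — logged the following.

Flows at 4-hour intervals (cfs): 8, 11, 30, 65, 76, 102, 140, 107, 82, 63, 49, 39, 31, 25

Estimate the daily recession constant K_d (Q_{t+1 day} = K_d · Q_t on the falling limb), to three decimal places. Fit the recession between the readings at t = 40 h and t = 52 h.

Between t = 40 h and t = 52 h the flow falls from 49 to 25 cfs over 3×4 h = 12 h.
Per-interval ratio K = (25/49)^(1/3) = 0.7991; K_d = K^(24/4) = 0.260.

K_d ≈ 0.260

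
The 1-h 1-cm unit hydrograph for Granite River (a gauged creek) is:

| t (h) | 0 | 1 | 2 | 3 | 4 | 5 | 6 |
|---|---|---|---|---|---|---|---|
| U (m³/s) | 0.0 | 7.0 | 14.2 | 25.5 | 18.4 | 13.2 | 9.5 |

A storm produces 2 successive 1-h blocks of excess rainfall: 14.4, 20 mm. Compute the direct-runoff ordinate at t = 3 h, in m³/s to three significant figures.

By discrete convolution, Q_j = Σ (P_i / 10 mm) · U_{j−i}.
At t = 3 h (j=3): Q = (14.4/10)·25.5 + (20/10)·14.2 = 65.1 m³/s.

Q ≈ 65.1 m³/s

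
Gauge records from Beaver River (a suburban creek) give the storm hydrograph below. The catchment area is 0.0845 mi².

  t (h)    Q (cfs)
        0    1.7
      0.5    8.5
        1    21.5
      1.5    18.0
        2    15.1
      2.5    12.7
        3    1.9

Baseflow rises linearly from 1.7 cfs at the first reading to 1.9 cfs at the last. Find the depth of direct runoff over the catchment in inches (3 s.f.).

Direct runoff: 0.00, 6.77, 19.73, 16.20, 13.27, 10.83, 0.00 cfs; ΣQ_DR = 66.80 cfs.
V = ΣQ_DR · Δt = 66.80 × 1800 s = 1.202 × 10^5 ft³.
Over A = 0.0845 mi², depth = V / A = 0.612 in.

d ≈ 0.612 in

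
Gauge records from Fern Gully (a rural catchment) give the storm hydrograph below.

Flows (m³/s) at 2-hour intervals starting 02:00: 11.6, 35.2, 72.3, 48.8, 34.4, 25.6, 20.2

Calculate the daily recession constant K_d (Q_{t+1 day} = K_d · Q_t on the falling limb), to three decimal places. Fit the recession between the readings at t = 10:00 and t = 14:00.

K_d ≈ 0.041

Between t = 10:00 and t = 14:00 the flow falls from 34.4 to 20.2 m³/s over 2×2 h = 4 h.
Per-interval ratio K = (20.2/34.4)^(1/2) = 0.7663; K_d = K^(24/2) = 0.041.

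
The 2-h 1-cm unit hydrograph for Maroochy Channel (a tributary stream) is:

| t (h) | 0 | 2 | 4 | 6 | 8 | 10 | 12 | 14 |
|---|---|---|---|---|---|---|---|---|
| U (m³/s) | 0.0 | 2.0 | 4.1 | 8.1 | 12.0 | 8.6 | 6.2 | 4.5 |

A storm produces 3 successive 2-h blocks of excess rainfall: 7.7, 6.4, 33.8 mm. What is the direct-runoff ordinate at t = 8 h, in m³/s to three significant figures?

By discrete convolution, Q_j = Σ (P_i / 10 mm) · U_{j−i}.
At t = 8 h (j=4): Q = (7.7/10)·12.0 + (6.4/10)·8.1 + (33.8/10)·4.1 = 28.3 m³/s.

Q ≈ 28.3 m³/s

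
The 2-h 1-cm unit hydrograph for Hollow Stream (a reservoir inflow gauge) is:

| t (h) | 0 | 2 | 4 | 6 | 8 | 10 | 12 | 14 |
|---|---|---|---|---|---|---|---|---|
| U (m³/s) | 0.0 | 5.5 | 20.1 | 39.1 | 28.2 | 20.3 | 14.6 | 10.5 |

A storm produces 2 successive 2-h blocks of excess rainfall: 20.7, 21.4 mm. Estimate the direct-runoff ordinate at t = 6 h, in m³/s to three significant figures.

Q ≈ 124 m³/s

By discrete convolution, Q_j = Σ (P_i / 10 mm) · U_{j−i}.
At t = 6 h (j=3): Q = (20.7/10)·39.1 + (21.4/10)·20.1 = 124 m³/s.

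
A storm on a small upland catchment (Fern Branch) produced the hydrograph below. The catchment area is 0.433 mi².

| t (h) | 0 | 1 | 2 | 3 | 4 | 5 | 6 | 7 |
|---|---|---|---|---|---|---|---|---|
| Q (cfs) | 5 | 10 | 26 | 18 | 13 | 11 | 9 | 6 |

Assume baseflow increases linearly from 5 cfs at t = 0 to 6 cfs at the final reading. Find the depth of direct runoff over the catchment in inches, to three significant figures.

Direct runoff: 0.00, 4.86, 20.71, 12.57, 7.43, 5.29, 3.14, 0.00 cfs; ΣQ_DR = 54.00 cfs.
V = ΣQ_DR · Δt = 54.00 × 3600 s = 1.944 × 10^5 ft³.
Over A = 0.433 mi², depth = V / A = 0.193 in.

d ≈ 0.193 in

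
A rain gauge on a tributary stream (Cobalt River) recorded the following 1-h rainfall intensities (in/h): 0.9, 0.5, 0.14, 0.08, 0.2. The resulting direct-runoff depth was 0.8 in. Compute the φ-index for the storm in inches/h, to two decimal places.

Only the 2 blocks with intensity above φ contribute runoff: 0.9, 0.5 in/h.
Σ(I−φ)·Δt = d  ⇒  (0.9+0.5 − 2φ)·1 = 0.8
φ = (1.400 − 0.8/1) / 2 = 0.30 in/h.

φ ≈ 0.30 in/h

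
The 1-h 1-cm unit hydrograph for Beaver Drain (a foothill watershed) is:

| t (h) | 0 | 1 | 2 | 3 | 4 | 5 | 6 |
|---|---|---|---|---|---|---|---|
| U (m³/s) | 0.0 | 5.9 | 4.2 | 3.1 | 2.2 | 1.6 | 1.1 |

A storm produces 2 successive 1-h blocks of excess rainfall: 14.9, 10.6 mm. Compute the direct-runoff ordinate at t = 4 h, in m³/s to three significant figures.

Q ≈ 6.56 m³/s

By discrete convolution, Q_j = Σ (P_i / 10 mm) · U_{j−i}.
At t = 4 h (j=4): Q = (14.9/10)·2.2 + (10.6/10)·3.1 = 6.56 m³/s.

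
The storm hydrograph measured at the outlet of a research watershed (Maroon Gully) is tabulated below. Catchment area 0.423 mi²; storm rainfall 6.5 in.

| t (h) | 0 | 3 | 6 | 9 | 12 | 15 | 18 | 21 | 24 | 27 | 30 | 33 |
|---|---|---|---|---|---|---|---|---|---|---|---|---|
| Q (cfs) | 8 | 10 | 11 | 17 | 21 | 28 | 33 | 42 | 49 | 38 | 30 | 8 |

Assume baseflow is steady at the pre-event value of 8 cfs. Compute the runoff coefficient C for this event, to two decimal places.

ΣQ_DR = 199.0 cfs; V = ΣQ_DR·Δt = 2.149 × 10^6 ft³.
Runoff depth d = V / A = 2.187 in.
C = d / P = 2.187 / 6.5 = 0.34.

C ≈ 0.34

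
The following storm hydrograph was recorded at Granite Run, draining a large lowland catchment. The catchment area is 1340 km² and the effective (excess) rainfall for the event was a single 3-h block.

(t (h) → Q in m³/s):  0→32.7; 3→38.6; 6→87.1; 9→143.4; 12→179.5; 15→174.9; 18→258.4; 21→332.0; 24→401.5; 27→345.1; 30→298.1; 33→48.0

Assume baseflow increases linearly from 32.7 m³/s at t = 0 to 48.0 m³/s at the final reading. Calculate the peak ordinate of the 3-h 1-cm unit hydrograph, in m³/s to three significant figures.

Direct runoff: 0.00, 4.51, 51.62, 106.53, 141.24, 135.25, 217.35, 289.56, 357.67, 299.88, 251.49, 0.00 m³/s; ΣQ_DR = 1855 m³/s, peak = 357.67 m³/s.
Runoff depth d = ΣQ_DR·Δt / A = 1855 × 10800 / (1340 km²) = 14.95 mm.
The 1-cm UH is the DRH scaled by (10 mm)/d, so U_p = 357.67 × 10/14.95 = 239 m³/s.

U_p ≈ 239 m³/s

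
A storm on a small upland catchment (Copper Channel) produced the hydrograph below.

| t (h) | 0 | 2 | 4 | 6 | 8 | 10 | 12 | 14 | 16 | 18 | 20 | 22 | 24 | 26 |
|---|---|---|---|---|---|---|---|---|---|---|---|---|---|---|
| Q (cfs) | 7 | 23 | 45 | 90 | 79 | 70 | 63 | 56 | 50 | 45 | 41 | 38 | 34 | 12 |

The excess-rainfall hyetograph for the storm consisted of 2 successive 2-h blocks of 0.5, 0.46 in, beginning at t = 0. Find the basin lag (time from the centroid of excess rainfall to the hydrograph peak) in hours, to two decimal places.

t_L ≈ 4.04 h

Centroid of excess rainfall: t_c = Σ P_i·t̄_i / ΣP_i = 1.9583 h (block centres at 1, 3 h).
Hydrograph peak occurs at t = 6 h, so basin lag t_L = 6 − 1.9583 = 4.04 h.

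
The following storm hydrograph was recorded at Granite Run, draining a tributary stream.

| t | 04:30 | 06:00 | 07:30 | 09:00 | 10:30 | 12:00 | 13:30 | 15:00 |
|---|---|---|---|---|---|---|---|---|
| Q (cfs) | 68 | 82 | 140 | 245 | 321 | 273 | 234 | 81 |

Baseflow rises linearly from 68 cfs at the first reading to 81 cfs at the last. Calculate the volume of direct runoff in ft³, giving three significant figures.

Direct-runoff ordinates (Q − Q_b): 0.00, 12.14, 68.29, 171.43, 245.57, 195.71, 154.86, 0.00 cfs.
ΣQ_DR = 848.0 cfs.
With Δt = 1.5 h = 5400 s, V = ΣQ_DR · Δt = 848.0 × 5400 = 4.58 × 10^6 ft³.

V ≈ 4.58 × 10^6 ft³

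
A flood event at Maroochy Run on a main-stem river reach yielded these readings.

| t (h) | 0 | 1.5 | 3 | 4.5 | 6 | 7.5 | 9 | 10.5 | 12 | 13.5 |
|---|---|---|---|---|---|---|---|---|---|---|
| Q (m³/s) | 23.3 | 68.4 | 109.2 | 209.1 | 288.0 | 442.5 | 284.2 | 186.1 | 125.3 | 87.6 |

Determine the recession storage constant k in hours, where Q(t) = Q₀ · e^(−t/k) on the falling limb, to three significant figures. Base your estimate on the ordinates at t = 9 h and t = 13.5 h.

On the falling limb, Q drops from 284.2 to 87.6 m³/s between t = 9 h and t = 13.5 h (Δt = 4.5 h).
k = −Δt / ln(Q₂/Q₁) = −4.5 / ln(87.6/284.2) = 3.82 h.

k ≈ 3.82 h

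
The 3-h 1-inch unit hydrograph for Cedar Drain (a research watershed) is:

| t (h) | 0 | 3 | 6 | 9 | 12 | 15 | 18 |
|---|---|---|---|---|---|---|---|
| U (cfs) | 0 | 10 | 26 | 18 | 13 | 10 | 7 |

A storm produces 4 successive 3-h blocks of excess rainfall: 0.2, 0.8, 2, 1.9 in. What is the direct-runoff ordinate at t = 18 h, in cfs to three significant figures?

Q ≈ 69.6 cfs

By discrete convolution, Q_j = Σ (P_i / 1 in) · U_{j−i}.
At t = 18 h (j=6): Q = (0.2/1)·7 + (0.8/1)·10 + (2/1)·13 + (1.9/1)·18 = 69.6 cfs.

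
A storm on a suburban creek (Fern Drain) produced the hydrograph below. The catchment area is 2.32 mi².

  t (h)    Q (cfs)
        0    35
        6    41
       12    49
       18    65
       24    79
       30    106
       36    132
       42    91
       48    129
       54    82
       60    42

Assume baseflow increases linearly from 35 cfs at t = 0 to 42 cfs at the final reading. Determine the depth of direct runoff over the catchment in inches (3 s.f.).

Direct runoff: 0.00, 5.30, 12.60, 27.90, 41.20, 67.50, 92.80, 51.10, 88.40, 40.70, 0.00 cfs; ΣQ_DR = 427.5 cfs.
V = ΣQ_DR · Δt = 427.5 × 21600 s = 9.234 × 10^6 ft³.
Over A = 2.32 mi², depth = V / A = 1.71 in.

d ≈ 1.71 in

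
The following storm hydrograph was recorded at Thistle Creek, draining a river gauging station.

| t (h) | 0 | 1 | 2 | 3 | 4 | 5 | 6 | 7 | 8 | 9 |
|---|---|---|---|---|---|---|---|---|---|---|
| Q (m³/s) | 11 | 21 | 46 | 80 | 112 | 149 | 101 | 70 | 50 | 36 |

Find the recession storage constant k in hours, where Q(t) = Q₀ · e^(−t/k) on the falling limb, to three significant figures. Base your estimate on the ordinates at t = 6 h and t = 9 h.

k ≈ 2.91 h

On the falling limb, Q drops from 101 to 36 m³/s between t = 6 h and t = 9 h (Δt = 3 h).
k = −Δt / ln(Q₂/Q₁) = −3 / ln(36/101) = 2.91 h.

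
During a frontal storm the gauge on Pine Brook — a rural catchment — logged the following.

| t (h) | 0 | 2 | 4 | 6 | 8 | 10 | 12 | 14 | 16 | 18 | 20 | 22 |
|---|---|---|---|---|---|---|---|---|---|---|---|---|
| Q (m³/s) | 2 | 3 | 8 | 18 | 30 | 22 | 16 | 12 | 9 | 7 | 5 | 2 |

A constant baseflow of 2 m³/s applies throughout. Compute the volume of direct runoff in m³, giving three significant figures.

V ≈ 7.92 × 10^5 m³

Direct-runoff ordinates (Q − Q_b): 0.0, 1.0, 6.0, 16.0, 28.0, 20.0, 14.0, 10.0, 7.0, 5.0, 3.0, 0.0 m³/s.
ΣQ_DR = 110.0 m³/s.
With Δt = 2 h = 7200 s, V = ΣQ_DR · Δt = 110.0 × 7200 = 7.92 × 10^5 m³.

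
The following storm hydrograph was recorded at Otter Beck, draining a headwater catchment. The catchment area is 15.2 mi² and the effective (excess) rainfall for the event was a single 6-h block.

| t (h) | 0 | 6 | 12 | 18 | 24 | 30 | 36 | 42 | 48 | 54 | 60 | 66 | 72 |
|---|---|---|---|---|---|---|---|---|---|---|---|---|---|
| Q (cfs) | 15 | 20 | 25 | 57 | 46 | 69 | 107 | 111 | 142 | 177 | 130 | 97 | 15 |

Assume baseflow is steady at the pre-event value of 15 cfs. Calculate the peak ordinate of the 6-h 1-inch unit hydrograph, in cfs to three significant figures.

U_p ≈ 325 cfs

Direct runoff: 0.0, 5.0, 10.0, 42.0, 31.0, 54.0, 92.0, 96.0, 127.0, 162.0, 115.0, 82.0, 0.0 cfs; ΣQ_DR = 816.0 cfs, peak = 162.0 cfs.
Runoff depth d = ΣQ_DR·Δt / A = 816.0 × 21600 / (15.2 mi²) = 0.4991 in.
The 1-inch UH is the DRH scaled by (1 in)/d, so U_p = 162.0 × 1/0.4991 = 325 cfs.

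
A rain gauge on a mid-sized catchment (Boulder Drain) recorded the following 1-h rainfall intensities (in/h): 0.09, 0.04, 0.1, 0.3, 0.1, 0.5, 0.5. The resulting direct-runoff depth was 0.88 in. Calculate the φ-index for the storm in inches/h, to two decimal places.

Only the 3 blocks with intensity above φ contribute runoff: 0.3, 0.5, 0.5 in/h.
Σ(I−φ)·Δt = d  ⇒  (0.3+0.5+0.5 − 3φ)·1 = 0.88
φ = (1.300 − 0.88/1) / 3 = 0.14 in/h.

φ ≈ 0.14 in/h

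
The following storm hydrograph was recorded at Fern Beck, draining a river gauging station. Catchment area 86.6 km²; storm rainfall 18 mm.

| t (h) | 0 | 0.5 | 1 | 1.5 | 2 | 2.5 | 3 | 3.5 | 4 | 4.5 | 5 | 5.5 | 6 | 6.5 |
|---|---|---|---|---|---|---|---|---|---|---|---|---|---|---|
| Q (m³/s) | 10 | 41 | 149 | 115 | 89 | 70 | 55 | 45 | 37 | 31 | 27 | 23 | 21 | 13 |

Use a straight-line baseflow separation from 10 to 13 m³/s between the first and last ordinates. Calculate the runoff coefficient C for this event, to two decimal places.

ΣQ_DR = 565.0 m³/s; V = ΣQ_DR·Δt = 1.017 × 10^6 m³.
Runoff depth d = V / A = 11.74 mm.
C = d / P = 11.74 / 18 = 0.65.

C ≈ 0.65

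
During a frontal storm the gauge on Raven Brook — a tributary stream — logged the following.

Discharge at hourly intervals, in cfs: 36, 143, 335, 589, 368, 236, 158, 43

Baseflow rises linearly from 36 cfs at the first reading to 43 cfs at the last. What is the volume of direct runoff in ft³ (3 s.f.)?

V ≈ 5.73 × 10^6 ft³

Direct-runoff ordinates (Q − Q_b): 0.00, 106.00, 297.00, 550.00, 328.00, 195.00, 116.00, 0.00 cfs.
ΣQ_DR = 1592 cfs.
With Δt = 1 h = 3600 s, V = ΣQ_DR · Δt = 1592 × 3600 = 5.73 × 10^6 ft³.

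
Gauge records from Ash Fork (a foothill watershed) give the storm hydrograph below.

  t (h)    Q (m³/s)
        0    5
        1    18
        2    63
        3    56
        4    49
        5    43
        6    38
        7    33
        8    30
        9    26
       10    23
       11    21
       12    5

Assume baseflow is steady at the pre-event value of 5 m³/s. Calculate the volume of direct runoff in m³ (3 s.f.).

Direct-runoff ordinates (Q − Q_b): 0.0, 13.0, 58.0, 51.0, 44.0, 38.0, 33.0, 28.0, 25.0, 21.0, 18.0, 16.0, 0.0 m³/s.
ΣQ_DR = 345.0 m³/s.
With Δt = 1 h = 3600 s, V = ΣQ_DR · Δt = 345.0 × 3600 = 1.24 × 10^6 m³.

V ≈ 1.24 × 10^6 m³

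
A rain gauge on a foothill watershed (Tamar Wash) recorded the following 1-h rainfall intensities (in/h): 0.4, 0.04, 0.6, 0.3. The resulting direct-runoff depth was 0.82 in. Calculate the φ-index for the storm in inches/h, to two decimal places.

φ ≈ 0.16 in/h

Only the 3 blocks with intensity above φ contribute runoff: 0.4, 0.6, 0.3 in/h.
Σ(I−φ)·Δt = d  ⇒  (0.4+0.6+0.3 − 3φ)·1 = 0.82
φ = (1.300 − 0.82/1) / 3 = 0.16 in/h.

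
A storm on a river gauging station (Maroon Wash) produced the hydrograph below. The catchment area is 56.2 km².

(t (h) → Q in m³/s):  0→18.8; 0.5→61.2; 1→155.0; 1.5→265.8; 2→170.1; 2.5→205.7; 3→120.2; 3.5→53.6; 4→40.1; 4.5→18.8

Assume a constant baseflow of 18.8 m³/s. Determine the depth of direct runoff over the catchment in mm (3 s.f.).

Direct runoff: 0.0, 42.4, 136.2, 247.0, 151.3, 186.9, 101.4, 34.8, 21.3, 0.0 m³/s; ΣQ_DR = 921.3 m³/s.
V = ΣQ_DR · Δt = 921.3 × 1800 s = 1.658 × 10^6 m³.
Over A = 56.2 km², depth = V / A = 29.5 mm.

d ≈ 29.5 mm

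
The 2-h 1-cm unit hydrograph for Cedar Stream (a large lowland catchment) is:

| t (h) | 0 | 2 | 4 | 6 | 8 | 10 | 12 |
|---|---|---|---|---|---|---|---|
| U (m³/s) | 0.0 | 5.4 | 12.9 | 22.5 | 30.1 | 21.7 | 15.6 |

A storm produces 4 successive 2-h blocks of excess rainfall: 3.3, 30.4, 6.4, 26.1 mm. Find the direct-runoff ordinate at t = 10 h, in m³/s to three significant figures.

Q ≈ 147 m³/s

By discrete convolution, Q_j = Σ (P_i / 10 mm) · U_{j−i}.
At t = 10 h (j=5): Q = (3.3/10)·21.7 + (30.4/10)·30.1 + (6.4/10)·22.5 + (26.1/10)·12.9 = 147 m³/s.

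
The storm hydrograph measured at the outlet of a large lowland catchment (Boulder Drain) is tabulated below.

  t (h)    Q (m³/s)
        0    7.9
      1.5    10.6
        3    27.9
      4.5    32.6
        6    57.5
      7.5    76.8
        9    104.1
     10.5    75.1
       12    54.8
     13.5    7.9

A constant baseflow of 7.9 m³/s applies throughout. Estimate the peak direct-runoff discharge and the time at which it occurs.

Q_p = 96.2 m³/s at t = 9 h

Subtracting baseflow gives direct-runoff ordinates: 0.0, 2.7, 20.0, 24.7, 49.6, 68.9, 96.2, 67.2, 46.9, 0.0 m³/s.
The maximum is 96.2 m³/s, occurring at the reading for t = 9 h.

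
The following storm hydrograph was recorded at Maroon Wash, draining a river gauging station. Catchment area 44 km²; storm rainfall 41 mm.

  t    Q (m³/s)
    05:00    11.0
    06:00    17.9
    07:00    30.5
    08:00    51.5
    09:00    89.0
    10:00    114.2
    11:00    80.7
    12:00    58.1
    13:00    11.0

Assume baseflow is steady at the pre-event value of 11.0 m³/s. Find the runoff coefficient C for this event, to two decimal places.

C ≈ 0.73

ΣQ_DR = 364.9 m³/s; V = ΣQ_DR·Δt = 1.314 × 10^6 m³.
Runoff depth d = V / A = 29.86 mm.
C = d / P = 29.86 / 41 = 0.73.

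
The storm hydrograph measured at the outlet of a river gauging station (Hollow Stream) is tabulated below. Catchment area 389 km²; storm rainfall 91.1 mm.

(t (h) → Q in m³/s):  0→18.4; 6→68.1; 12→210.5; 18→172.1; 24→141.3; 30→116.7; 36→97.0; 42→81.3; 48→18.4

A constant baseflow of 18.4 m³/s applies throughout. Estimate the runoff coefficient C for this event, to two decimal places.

ΣQ_DR = 758.2 m³/s; V = ΣQ_DR·Δt = 1.638 × 10^7 m³.
Runoff depth d = V / A = 42.10 mm.
C = d / P = 42.10 / 91.1 = 0.46.

C ≈ 0.46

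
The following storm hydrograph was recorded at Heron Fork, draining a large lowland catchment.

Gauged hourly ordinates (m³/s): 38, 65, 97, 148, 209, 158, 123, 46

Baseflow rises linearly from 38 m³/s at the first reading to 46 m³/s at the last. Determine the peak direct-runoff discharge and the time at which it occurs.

Subtracting baseflow gives direct-runoff ordinates: 0.00, 25.86, 56.71, 106.57, 166.43, 114.29, 78.14, 0.00 m³/s.
The maximum is 166.43 m³/s, occurring at the reading for t = 4 h.

Q_p = 166.43 m³/s at t = 4 h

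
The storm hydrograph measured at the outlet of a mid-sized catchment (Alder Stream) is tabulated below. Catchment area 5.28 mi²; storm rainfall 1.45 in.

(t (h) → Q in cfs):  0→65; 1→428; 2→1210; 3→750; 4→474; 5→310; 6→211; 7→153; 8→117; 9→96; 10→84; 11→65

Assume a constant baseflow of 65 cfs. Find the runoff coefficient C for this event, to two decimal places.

ΣQ_DR = 3183 cfs; V = ΣQ_DR·Δt = 1.146 × 10^7 ft³.
Runoff depth d = V / A = 0.9342 in.
C = d / P = 0.9342 / 1.45 = 0.64.

C ≈ 0.64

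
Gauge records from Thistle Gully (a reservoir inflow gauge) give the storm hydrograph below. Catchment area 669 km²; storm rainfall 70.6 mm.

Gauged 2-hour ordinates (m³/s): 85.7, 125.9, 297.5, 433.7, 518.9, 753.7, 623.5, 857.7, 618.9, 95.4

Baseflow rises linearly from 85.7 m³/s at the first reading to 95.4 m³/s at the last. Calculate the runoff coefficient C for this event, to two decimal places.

ΣQ_DR = 3505 m³/s; V = ΣQ_DR·Δt = 2.524 × 10^7 m³.
Runoff depth d = V / A = 37.73 mm.
C = d / P = 37.73 / 70.6 = 0.53.

C ≈ 0.53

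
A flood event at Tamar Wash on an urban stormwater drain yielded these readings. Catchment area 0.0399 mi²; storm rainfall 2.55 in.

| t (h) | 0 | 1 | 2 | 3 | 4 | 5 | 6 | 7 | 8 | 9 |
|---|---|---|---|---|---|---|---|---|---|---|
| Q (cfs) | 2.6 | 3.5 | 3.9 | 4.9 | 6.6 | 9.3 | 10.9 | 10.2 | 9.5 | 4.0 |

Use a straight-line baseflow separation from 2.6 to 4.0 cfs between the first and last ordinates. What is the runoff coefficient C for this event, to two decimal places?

ΣQ_DR = 32.40 cfs; V = ΣQ_DR·Δt = 1.166 × 10^5 ft³.
Runoff depth d = V / A = 1.258 in.
C = d / P = 1.258 / 2.55 = 0.49.

C ≈ 0.49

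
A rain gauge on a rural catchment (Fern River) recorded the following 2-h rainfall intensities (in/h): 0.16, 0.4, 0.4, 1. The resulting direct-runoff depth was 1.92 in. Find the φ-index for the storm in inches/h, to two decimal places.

Only the 3 blocks with intensity above φ contribute runoff: 0.4, 0.4, 1 in/h.
Σ(I−φ)·Δt = d  ⇒  (0.4+0.4+1 − 3φ)·2 = 1.92
φ = (1.800 − 1.92/2) / 3 = 0.28 in/h.

φ ≈ 0.28 in/h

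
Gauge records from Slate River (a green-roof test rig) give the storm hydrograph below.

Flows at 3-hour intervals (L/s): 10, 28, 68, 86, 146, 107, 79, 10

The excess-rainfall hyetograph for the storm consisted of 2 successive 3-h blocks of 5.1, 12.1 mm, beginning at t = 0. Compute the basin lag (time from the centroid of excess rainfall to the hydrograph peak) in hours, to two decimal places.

t_L ≈ 8.39 h

Centroid of excess rainfall: t_c = Σ P_i·t̄_i / ΣP_i = 3.6105 h (block centres at 1.5, 4.5 h).
Hydrograph peak occurs at t = 12 h, so basin lag t_L = 12 − 3.6105 = 8.39 h.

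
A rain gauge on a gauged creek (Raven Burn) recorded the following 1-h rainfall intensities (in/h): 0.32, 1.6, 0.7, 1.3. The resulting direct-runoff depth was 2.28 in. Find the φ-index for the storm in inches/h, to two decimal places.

Only the 3 blocks with intensity above φ contribute runoff: 1.6, 0.7, 1.3 in/h.
Σ(I−φ)·Δt = d  ⇒  (1.6+0.7+1.3 − 3φ)·1 = 2.28
φ = (3.600 − 2.28/1) / 3 = 0.44 in/h.

φ ≈ 0.44 in/h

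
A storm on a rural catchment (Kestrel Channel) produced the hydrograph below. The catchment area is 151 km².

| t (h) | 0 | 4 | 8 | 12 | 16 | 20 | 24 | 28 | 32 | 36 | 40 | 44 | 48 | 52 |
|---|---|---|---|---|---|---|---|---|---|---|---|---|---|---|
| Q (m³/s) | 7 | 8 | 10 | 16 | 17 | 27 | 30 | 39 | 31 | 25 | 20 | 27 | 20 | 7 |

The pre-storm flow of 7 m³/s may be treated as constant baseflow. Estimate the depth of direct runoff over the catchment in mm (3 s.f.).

d ≈ 17.7 mm

Direct runoff: 0.0, 1.0, 3.0, 9.0, 10.0, 20.0, 23.0, 32.0, 24.0, 18.0, 13.0, 20.0, 13.0, 0.0 m³/s; ΣQ_DR = 186.0 m³/s.
V = ΣQ_DR · Δt = 186.0 × 14400 s = 2.678 × 10^6 m³.
Over A = 151 km², depth = V / A = 17.7 mm.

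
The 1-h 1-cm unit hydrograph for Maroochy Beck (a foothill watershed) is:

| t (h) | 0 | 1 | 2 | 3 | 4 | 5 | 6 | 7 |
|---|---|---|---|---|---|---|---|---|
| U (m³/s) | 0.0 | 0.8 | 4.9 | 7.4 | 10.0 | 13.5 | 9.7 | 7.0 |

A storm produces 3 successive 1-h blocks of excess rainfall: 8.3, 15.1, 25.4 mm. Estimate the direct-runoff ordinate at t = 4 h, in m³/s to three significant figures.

Q ≈ 31.9 m³/s

By discrete convolution, Q_j = Σ (P_i / 10 mm) · U_{j−i}.
At t = 4 h (j=4): Q = (8.3/10)·10.0 + (15.1/10)·7.4 + (25.4/10)·4.9 = 31.9 m³/s.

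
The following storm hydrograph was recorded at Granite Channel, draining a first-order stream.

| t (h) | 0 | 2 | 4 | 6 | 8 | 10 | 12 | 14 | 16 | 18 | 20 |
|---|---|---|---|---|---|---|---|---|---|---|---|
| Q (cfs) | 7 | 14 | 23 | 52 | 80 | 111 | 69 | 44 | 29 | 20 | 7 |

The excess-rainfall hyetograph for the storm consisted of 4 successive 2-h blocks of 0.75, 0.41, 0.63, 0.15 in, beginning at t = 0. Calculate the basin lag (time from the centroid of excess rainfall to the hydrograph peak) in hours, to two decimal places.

t_L ≈ 6.81 h

Centroid of excess rainfall: t_c = Σ P_i·t̄_i / ΣP_i = 3.1856 h (block centres at 1, 3, 5, 7 h).
Hydrograph peak occurs at t = 10 h, so basin lag t_L = 10 − 3.1856 = 6.81 h.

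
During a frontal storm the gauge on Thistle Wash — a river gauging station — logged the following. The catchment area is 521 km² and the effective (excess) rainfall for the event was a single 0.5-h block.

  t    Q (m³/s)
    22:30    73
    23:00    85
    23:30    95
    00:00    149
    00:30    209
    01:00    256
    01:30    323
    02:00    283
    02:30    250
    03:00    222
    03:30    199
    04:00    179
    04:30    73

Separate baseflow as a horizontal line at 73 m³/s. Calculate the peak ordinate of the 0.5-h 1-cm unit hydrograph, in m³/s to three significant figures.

Direct runoff: 0.0, 12.0, 22.0, 76.0, 136.0, 183.0, 250.0, 210.0, 177.0, 149.0, 126.0, 106.0, 0.0 m³/s; ΣQ_DR = 1447 m³/s, peak = 250.0 m³/s.
Runoff depth d = ΣQ_DR·Δt / A = 1447 × 1800 / (521 km²) = 4.999 mm.
The 1-cm UH is the DRH scaled by (10 mm)/d, so U_p = 250.0 × 10/4.999 = 500 m³/s.

U_p ≈ 500 m³/s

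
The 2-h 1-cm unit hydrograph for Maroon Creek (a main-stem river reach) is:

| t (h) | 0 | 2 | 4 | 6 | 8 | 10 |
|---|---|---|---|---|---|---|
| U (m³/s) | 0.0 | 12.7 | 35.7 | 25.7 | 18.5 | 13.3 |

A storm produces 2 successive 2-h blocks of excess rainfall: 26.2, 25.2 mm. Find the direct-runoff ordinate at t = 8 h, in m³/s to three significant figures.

By discrete convolution, Q_j = Σ (P_i / 10 mm) · U_{j−i}.
At t = 8 h (j=4): Q = (26.2/10)·18.5 + (25.2/10)·25.7 = 113 m³/s.

Q ≈ 113 m³/s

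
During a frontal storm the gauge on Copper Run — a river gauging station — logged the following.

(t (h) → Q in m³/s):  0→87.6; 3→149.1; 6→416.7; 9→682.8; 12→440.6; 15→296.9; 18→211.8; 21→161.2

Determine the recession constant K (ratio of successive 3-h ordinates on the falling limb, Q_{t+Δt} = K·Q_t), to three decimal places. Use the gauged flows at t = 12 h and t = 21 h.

K ≈ 0.715

Using the recession-limb readings at t = 12 h and t = 21 h: Q falls from 440.6 to 161.2 m³/s over 3 intervals.
K = (Q₂/Q₁)^(1/3) = (161.2/440.6)^(1/3) = 0.715.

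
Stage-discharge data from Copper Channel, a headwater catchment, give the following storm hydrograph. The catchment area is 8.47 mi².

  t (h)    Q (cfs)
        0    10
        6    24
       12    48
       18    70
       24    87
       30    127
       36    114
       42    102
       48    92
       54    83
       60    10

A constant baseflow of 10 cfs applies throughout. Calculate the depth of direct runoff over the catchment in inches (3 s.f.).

Direct runoff: 0.0, 14.0, 38.0, 60.0, 77.0, 117.0, 104.0, 92.0, 82.0, 73.0, 0.0 cfs; ΣQ_DR = 657.0 cfs.
V = ΣQ_DR · Δt = 657.0 × 21600 s = 1.419 × 10^7 ft³.
Over A = 8.47 mi², depth = V / A = 0.721 in.

d ≈ 0.721 in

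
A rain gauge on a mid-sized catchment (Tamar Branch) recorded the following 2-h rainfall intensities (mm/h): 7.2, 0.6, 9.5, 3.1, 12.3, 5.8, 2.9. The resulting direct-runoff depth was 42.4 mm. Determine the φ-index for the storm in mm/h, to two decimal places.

Only the 4 blocks with intensity above φ contribute runoff: 7.2, 9.5, 12.3, 5.8 mm/h.
Σ(I−φ)·Δt = d  ⇒  (7.2+9.5+12.3+5.8 − 4φ)·2 = 42.4
φ = (34.80 − 42.4/2) / 4 = 3.40 mm/h.

φ ≈ 3.40 mm/h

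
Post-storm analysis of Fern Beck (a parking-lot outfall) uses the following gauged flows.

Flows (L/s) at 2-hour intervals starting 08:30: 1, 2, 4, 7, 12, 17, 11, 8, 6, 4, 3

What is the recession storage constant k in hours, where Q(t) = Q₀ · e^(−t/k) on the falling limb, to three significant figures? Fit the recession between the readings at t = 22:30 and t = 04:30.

On the falling limb, Q drops from 8 to 3 L/s between t = 22:30 and t = 04:30 (Δt = 6 h).
k = −Δt / ln(Q₂/Q₁) = −6 / ln(3/8) = 6.12 h.

k ≈ 6.12 h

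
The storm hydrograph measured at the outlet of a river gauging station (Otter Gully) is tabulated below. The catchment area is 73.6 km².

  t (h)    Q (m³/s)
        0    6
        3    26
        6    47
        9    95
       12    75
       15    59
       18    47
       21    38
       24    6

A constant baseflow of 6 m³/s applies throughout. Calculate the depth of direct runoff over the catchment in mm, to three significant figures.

Direct runoff: 0.0, 20.0, 41.0, 89.0, 69.0, 53.0, 41.0, 32.0, 0.0 m³/s; ΣQ_DR = 345.0 m³/s.
V = ΣQ_DR · Δt = 345.0 × 10800 s = 3.726 × 10^6 m³.
Over A = 73.6 km², depth = V / A = 50.6 mm.

d ≈ 50.6 mm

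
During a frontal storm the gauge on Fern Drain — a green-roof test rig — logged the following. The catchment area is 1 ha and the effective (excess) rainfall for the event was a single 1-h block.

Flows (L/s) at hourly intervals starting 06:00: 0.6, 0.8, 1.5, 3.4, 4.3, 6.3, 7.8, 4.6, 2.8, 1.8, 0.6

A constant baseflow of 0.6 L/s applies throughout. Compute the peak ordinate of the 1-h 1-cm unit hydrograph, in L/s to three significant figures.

Direct runoff: 0.0, 0.2, 0.9, 2.8, 3.7, 5.7, 7.2, 4.0, 2.2, 1.2, 0.0 L/s; ΣQ_DR = 27.90 L/s, peak = 7.2 L/s.
Runoff depth d = ΣQ_DR·Δt / A = 27.90 × 3600 / (1 ha) = 10.04 mm.
The 1-cm UH is the DRH scaled by (10 mm)/d, so U_p = 7.2 × 10/10.04 = 7.17 L/s.

U_p ≈ 7.17 L/s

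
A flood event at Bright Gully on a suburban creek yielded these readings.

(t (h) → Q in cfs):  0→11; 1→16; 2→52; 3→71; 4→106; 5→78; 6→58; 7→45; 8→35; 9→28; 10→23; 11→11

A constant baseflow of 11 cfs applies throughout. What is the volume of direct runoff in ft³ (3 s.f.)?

V ≈ 1.45 × 10^6 ft³

Direct-runoff ordinates (Q − Q_b): 0.0, 5.0, 41.0, 60.0, 95.0, 67.0, 47.0, 34.0, 24.0, 17.0, 12.0, 0.0 cfs.
ΣQ_DR = 402.0 cfs.
With Δt = 1 h = 3600 s, V = ΣQ_DR · Δt = 402.0 × 3600 = 1.45 × 10^6 ft³.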